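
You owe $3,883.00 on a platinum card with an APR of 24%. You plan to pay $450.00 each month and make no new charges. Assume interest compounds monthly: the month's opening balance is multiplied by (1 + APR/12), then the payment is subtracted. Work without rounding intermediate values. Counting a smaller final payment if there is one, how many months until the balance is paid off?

Monthly rate r = 24%/12 = 2% = 0.02.
Recurrence: B ← B·(1+r) − $450.00.
Month 1: interest $77.66; balance after payment $3,510.66.
Month 2: interest $70.21; balance after payment $3,130.87.
Closed form: n = −ln(1 − rB₀/P)/ln(1+r) = −ln(0.82742)/ln(1.02) ≈ 9.566, so the balance reaches zero during payment 10.

10 payments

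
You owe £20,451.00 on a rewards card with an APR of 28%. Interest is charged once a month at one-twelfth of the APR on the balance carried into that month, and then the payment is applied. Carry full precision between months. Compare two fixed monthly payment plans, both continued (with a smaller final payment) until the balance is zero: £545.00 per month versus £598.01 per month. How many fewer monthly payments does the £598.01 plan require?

21 fewer payments

Monthly rate r = 28%/12 = 2.33333% = 0.0233333.
At £545.00/mo: n = ⌈−ln(1 − rB₀/P)/ln(1+r)⌉ = 91 payments (last £195.23); total interest = total paid − £20,451.00 = £28,794.23.
At £598.01/mo: 70 payments (last £203.82); total interest £21,015.51.
Payments saved = 91 − 70 = 21.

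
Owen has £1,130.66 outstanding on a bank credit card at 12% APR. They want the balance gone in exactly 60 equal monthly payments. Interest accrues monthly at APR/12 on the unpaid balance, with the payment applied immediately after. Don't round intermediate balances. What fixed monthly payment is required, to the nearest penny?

Monthly rate r = 12%/12 = 1% = 0.01.
Level-payment amortization: P = B₀·r / (1 − (1+r)^(−n)) = 1130.66·0.01 / (1 − 1.01^(−60)).
Denominator 1 − (1+r)^(−60) = 0.449550384.
P = 11.3066 / 0.449550384 ≈ 25.15.

£25.15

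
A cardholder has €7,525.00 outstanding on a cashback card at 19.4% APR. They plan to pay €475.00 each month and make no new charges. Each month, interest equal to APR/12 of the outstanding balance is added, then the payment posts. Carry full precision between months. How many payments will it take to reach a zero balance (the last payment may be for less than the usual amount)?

Monthly rate r = 19.4%/12 = 1.61667% = 0.0161667.
Recurrence: B ← B·(1+r) − €475.00.
Month 1: interest €121.65; balance after payment €7,171.65.
Month 2: interest €115.94; balance after payment €6,812.60.
Closed form: n = −ln(1 − rB₀/P)/ln(1+r) = −ln(0.74389)/ln(1.01617) ≈ 18.449, so the balance reaches zero during payment 19.

19 months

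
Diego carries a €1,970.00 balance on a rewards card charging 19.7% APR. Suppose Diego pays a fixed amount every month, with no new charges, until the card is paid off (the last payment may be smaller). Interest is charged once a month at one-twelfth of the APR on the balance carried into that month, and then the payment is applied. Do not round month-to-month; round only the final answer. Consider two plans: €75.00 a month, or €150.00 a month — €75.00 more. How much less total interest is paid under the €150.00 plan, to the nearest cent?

€361.88

Monthly rate r = 19.7%/12 = 1.64167% = 0.0164167.
At €75.00/mo: n = ⌈−ln(1 − rB₀/P)/ln(1+r)⌉ = 35 payments (last €49.01); total interest = total paid − €1,970.00 = €629.01.
At €150.00/mo: 15 payments (last €137.13); total interest €267.13.
Interest saved = €629.01 − €267.13 = €361.88.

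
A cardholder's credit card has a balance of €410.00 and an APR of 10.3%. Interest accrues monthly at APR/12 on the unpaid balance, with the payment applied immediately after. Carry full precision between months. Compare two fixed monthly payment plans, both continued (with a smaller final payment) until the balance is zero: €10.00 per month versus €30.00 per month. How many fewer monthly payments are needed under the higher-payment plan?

36 fewer payments

Monthly rate r = 10.3%/12 = 0.858333% = 0.00858333.
At €10.00/mo: n = ⌈−ln(1 − rB₀/P)/ln(1+r)⌉ = 51 payments (last €7.50); total interest = total paid − €410.00 = €97.50.
At €30.00/mo: 15 payments (last €18.01); total interest €28.01.
Payments saved = 51 − 15 = 36.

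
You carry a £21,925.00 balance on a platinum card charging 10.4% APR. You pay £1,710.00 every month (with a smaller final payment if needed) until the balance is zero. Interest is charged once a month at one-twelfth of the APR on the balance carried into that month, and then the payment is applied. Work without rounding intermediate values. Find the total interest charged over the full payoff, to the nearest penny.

Monthly rate r = 10.4%/12 = 0.866667% = 0.00866667.
Payoff takes n = ⌈−ln(1 − rB₀/P)/ln(1+r)⌉ = ⌈13.650⌉ = 14 payments; the last is £1,113.91.
Total paid = 13·£1,710.00 + £1,113.91 = £23,343.91.
Total interest = total paid − principal = £23,343.91 − £21,925.00 = £1,418.91.

£1,418.91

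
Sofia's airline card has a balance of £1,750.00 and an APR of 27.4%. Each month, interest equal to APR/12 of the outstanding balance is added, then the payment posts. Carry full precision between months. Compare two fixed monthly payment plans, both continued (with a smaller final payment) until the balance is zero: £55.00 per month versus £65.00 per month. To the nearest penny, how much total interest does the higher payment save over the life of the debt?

Monthly rate r = 27.4%/12 = 2.28333% = 0.0228333.
At £55.00/mo: n = ⌈−ln(1 − rB₀/P)/ln(1+r)⌉ = 58 payments (last £23.65); total interest = total paid − £1,750.00 = £1,408.65.
At £65.00/mo: 43 payments (last £16.35); total interest £996.35.
Interest saved = £1,408.65 − £996.35 = £412.30.

£412.30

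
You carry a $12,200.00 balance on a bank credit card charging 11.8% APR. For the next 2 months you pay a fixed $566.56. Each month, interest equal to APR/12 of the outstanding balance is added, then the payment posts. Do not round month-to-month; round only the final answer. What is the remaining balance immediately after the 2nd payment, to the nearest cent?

Monthly rate r = 11.8%/12 = 0.983333% = 0.00983333.
Each month: B ← B·(1+r) − $566.56.
Month 1: interest $119.97; balance after payment $11,753.41.
Month 2: interest $115.58; balance after payment $11,302.42.

$11,302.42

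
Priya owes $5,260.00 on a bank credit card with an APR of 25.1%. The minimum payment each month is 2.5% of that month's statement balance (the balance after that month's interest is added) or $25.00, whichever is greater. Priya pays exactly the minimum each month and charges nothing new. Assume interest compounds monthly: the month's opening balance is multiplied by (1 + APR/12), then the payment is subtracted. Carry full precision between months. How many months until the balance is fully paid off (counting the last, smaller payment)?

Monthly rate r = 25.1%/12 = 2.09167% = 0.0209167.
While 2.5% of the post-interest balance exceeds $25.00, each month B ← (B·(1+r))·(1 − 0.025), i.e. B shrinks by the factor (1+r)·0.975 = 0.99539.
This holds for months 1–365. Entering month 366 the balance is $975.28; 2.5% of the post-interest balance is now below $25.00, so the flat $25.00 minimum applies from here.
From month 366 a fixed $25.00 at rate r clears $975.28 in 82 more payments. Total: 365 + 82 = 447 months.

447 months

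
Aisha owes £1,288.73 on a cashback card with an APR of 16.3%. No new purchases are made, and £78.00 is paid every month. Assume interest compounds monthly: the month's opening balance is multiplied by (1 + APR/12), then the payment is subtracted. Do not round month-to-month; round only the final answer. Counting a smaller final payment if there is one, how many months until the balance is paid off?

Monthly rate r = 16.3%/12 = 1.35833% = 0.0135833.
Recurrence: B ← B·(1+r) − £78.00.
Month 1: interest £17.51; balance after payment £1,228.24.
Month 2: interest £16.68; balance after payment £1,166.92.
Closed form: n = −ln(1 − rB₀/P)/ln(1+r) = −ln(0.77557)/ln(1.01358) ≈ 18.837, so the balance reaches zero during payment 19.

19 payments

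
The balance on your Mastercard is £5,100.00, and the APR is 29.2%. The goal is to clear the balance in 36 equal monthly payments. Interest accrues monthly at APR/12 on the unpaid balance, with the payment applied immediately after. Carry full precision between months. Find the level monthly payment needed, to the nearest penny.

£214.27

Monthly rate r = 29.2%/12 = 2.43333% = 0.0243333.
Level-payment amortization: P = B₀·r / (1 − (1+r)^(−n)) = 5100.00·0.0243333 / (1 − 1.02433^(−36)).
Denominator 1 − (1+r)^(−36) = 0.579163887.
P = 124.1 / 0.579163887 ≈ 214.27.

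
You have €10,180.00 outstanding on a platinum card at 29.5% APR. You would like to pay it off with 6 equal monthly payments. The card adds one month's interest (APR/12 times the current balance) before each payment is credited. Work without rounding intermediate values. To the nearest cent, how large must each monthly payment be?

€1,845.60

Monthly rate r = 29.5%/12 = 2.45833% = 0.0245833.
Level-payment amortization: P = B₀·r / (1 − (1+r)^(−n)) = 10180.00·0.0245833 / (1 − 1.02458^(−6)).
Denominator 1 − (1+r)^(−6) = 0.135596975.
P = 250.258 / 0.135596975 ≈ 1845.60.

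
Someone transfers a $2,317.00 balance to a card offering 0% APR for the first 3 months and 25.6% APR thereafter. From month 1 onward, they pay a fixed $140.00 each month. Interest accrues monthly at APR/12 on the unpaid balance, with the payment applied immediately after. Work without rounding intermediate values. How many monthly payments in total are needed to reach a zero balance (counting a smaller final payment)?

Promo months 1–3 at r₀ = 0%/12 = 0; months 4+ at r₁ = 25.6%/12 = 0.0213333.
After month 3 (no interest yet): B = $2,317.00 − 3·$140.00 = $1,897.00.
Then at r₁ with $140.00/mo: n₂ = −ln(1 − r₁·B/P)/ln(1+r₁) ≈ 16.16 → 17 more payments.

20 payments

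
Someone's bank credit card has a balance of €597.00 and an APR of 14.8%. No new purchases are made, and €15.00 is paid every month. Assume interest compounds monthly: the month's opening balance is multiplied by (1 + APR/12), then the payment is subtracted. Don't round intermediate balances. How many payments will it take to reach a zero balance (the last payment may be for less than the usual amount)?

56 payments

Monthly rate r = 14.8%/12 = 1.23333% = 0.0123333.
Recurrence: B ← B·(1+r) − €15.00.
Month 1: interest €7.36; balance after payment €589.36.
Month 2: interest €7.27; balance after payment €581.63.
Closed form: n = −ln(1 − rB₀/P)/ln(1+r) = −ln(0.50913)/ln(1.01233) ≈ 55.070, so the balance reaches zero during payment 56.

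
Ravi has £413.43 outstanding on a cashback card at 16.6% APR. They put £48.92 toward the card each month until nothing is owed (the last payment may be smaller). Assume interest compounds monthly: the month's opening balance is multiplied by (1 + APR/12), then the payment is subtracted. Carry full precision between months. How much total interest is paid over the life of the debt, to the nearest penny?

£29.28

Monthly rate r = 16.6%/12 = 1.38333% = 0.0138333.
Payoff takes n = ⌈−ln(1 − rB₀/P)/ln(1+r)⌉ = ⌈9.049⌉ = 10 payments; the last is £2.43.
Total paid = 9·£48.92 + £2.43 = £442.71.
Total interest = total paid − principal = £442.71 − £413.43 = £29.28.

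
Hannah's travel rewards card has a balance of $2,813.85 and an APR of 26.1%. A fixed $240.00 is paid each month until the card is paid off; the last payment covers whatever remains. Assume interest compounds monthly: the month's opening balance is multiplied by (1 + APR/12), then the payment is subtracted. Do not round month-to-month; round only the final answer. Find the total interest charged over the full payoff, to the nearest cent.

Monthly rate r = 26.1%/12 = 2.175% = 0.02175.
Payoff takes n = ⌈−ln(1 − rB₀/P)/ln(1+r)⌉ = ⌈13.681⌉ = 14 payments; the last is $164.07.
Total paid = 13·$240.00 + $164.07 = $3,284.07.
Total interest = total paid − principal = $3,284.07 − $2,813.85 = $470.22.

$470.22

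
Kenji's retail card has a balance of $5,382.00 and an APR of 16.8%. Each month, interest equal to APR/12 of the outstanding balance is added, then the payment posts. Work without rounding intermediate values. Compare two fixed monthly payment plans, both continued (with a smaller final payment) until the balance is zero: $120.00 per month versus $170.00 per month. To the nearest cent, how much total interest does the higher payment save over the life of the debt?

$1,372.37

Monthly rate r = 16.8%/12 = 1.4% = 0.014.
At $120.00/mo: n = ⌈−ln(1 − rB₀/P)/ln(1+r)⌉ = 72 payments (last $12.91); total interest = total paid − $5,382.00 = $3,150.91.
At $170.00/mo: 43 payments (last $20.54); total interest $1,778.54.
Interest saved = $3,150.91 − $1,778.54 = $1,372.37.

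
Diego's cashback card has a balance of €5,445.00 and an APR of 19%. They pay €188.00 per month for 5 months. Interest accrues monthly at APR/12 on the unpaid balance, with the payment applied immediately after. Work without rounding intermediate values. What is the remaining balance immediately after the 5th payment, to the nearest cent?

€4,919.69

Monthly rate r = 19%/12 = 1.58333% = 0.0158333.
Each month: B ← B·(1+r) − €188.00.
Month 1: interest €86.21; balance after payment €5,343.21.
Month 2: interest €84.60; balance after payment €5,239.81.
Month 3: interest €82.96; balance after payment €5,134.78.
Month 4: interest €81.30; balance after payment €5,028.08.
Month 5: interest €79.61; balance after payment €4,919.69.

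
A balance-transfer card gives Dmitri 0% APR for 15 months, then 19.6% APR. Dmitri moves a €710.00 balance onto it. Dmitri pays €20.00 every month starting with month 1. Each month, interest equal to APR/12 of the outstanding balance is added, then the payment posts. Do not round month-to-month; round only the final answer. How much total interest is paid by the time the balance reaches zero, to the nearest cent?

€93.33

Promo months 1–15 at r₀ = 0%/12 = 0; months 16+ at r₁ = 19.6%/12 = 0.0163333.
After month 15 (no interest yet): B = €710.00 − 15·€20.00 = €410.00.
Then at r₁ with €20.00/mo: n₂ = −ln(1 − r₁·B/P)/ln(1+r₁) ≈ 25.17 → 26 more payments.
Total paid = 40·€20.00 + €3.33 = €803.33; interest = €803.33 − €710.00 = €93.33.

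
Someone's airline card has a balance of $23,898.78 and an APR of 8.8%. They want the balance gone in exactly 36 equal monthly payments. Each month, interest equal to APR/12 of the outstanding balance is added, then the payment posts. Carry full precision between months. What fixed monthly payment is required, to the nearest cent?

Monthly rate r = 8.8%/12 = 0.733333% = 0.00733333.
Level-payment amortization: P = B₀·r / (1 − (1+r)^(−n)) = 23898.78·0.00733333 / (1 − 1.00733^(−36)).
Denominator 1 − (1+r)^(−36) = 0.23128632.
P = 175.258 / 0.23128632 ≈ 757.75.

$757.75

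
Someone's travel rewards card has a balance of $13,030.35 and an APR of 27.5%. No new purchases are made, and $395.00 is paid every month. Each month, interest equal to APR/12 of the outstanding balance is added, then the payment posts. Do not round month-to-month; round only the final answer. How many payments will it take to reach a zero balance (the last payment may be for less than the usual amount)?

Monthly rate r = 27.5%/12 = 2.29167% = 0.0229167.
Recurrence: B ← B·(1+r) − $395.00.
Month 1: interest $298.61; balance after payment $12,933.96.
Month 2: interest $296.40; balance after payment $12,835.37.
Closed form: n = −ln(1 − rB₀/P)/ln(1+r) = −ln(0.24402)/ln(1.02292) ≈ 62.252, so the balance reaches zero during payment 63.

63 months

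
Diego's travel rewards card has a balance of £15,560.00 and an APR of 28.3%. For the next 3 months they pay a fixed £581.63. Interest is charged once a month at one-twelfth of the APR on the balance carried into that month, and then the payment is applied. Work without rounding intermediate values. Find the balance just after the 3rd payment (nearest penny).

Monthly rate r = 28.3%/12 = 2.35833% = 0.0235833.
Each month: B ← B·(1+r) − £581.63.
Month 1: interest £366.96; balance after payment £15,345.33.
Month 2: interest £361.89; balance after payment £15,125.59.
Month 3: interest £356.71; balance after payment £14,900.67.

£14,900.67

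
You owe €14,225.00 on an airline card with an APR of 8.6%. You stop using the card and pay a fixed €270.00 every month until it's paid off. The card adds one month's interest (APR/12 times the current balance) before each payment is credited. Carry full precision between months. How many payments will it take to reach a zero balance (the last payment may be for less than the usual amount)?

Monthly rate r = 8.6%/12 = 0.716667% = 0.00716667.
Recurrence: B ← B·(1+r) − €270.00.
Month 1: interest €101.95; balance after payment €14,056.95.
Month 2: interest €100.74; balance after payment €13,887.69.
Closed form: n = −ln(1 − rB₀/P)/ln(1+r) = −ln(0.62242)/ln(1.00717) ≈ 66.395, so the balance reaches zero during payment 67.

67 payments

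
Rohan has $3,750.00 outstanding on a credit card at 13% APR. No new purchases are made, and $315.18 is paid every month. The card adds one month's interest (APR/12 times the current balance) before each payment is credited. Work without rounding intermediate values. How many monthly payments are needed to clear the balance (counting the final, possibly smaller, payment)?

Monthly rate r = 13%/12 = 1.08333% = 0.0108333.
Recurrence: B ← B·(1+r) − $315.18.
Month 1: interest $40.62; balance after payment $3,475.45.
Month 2: interest $37.65; balance after payment $3,197.92.
Closed form: n = −ln(1 − rB₀/P)/ln(1+r) = −ln(0.87111)/ln(1.01083) ≈ 12.807, so the balance reaches zero during payment 13.

13 payments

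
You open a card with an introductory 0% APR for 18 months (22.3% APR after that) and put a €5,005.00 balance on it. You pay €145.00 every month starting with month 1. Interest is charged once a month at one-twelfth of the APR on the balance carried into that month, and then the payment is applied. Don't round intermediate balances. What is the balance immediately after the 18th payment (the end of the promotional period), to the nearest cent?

Promo months 1–18 at r₀ = 0%/12 = 0; months 19+ at r₁ = 22.3%/12 = 0.0185833.
After month 18 (no interest yet): B = €5,005.00 − 18·€145.00 = €2,395.00.

€2,395.00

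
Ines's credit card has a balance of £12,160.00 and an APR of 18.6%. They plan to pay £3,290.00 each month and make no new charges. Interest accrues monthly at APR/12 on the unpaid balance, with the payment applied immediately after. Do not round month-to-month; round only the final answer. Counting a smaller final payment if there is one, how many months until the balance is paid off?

Monthly rate r = 18.6%/12 = 1.55% = 0.0155.
Recurrence: B ← B·(1+r) − £3,290.00.
Month 1: interest £188.48; balance after payment £9,058.48.
Month 2: interest £140.41; balance after payment £5,908.89.
Month 3: interest £91.59; balance after payment £2,710.47.
Month 4: interest £42.01; balance after payment £0.00.

4 months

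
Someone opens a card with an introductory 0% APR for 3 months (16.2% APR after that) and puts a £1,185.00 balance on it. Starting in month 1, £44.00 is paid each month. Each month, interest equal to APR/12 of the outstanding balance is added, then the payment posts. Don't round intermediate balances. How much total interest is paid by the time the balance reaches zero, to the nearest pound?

Promo months 1–3 at r₀ = 0%/12 = 0; months 4+ at r₁ = 16.2%/12 = 0.0135.
After month 3 (no interest yet): B = £1,185.00 − 3·£44.00 = £1,053.00.
Then at r₁ with £44.00/mo: n₂ = −ln(1 − r₁·B/P)/ln(1+r₁) ≈ 29.10 → 30 more payments.
Total paid = 32·£44.00 + £4.36 = £1,412.36; interest = £1,412.36 − £1,185.00 = £227.36.

£227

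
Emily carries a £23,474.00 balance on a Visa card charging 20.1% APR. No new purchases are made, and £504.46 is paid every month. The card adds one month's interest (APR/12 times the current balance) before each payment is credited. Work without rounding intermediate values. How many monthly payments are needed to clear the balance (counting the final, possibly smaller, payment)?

91 months

Monthly rate r = 20.1%/12 = 1.675% = 0.01675.
Recurrence: B ← B·(1+r) − £504.46.
Month 1: interest £393.19; balance after payment £23,362.73.
Month 2: interest £391.33; balance after payment £23,249.60.
Closed form: n = −ln(1 − rB₀/P)/ln(1+r) = −ln(0.22057)/ln(1.01675) ≈ 90.994, so the balance reaches zero during payment 91.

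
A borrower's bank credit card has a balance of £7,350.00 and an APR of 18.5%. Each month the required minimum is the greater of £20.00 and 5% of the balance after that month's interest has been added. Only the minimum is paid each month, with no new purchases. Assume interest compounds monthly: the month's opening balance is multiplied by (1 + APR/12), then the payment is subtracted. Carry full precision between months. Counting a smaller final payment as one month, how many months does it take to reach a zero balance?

105 months

Monthly rate r = 18.5%/12 = 1.54167% = 0.0154167.
While 5% of the post-interest balance exceeds £20.00, each month B ← (B·(1+r))·(1 − 0.05), i.e. B shrinks by the factor (1+r)·0.95 = 0.96465.
This holds for months 1–82. Entering month 83 the balance is £384.11; 5% of the post-interest balance is now below £20.00, so the flat £20.00 minimum applies from here.
From month 83 a fixed £20.00 at rate r clears £384.11 in 23 more payments. Total: 82 + 23 = 105 months.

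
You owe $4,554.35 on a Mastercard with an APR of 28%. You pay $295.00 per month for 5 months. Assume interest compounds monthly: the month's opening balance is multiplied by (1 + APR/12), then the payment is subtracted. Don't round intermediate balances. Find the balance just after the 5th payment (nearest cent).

Monthly rate r = 28%/12 = 2.33333% = 0.0233333.
Each month: B ← B·(1+r) − $295.00.
Month 1: interest $106.27; balance after payment $4,365.62.
Month 2: interest $101.86; balance after payment $4,172.48.
Month 3: interest $97.36; balance after payment $3,974.84.
Month 4: interest $92.75; balance after payment $3,772.59.
Month 5: interest $88.03; balance after payment $3,565.61.

$3,565.61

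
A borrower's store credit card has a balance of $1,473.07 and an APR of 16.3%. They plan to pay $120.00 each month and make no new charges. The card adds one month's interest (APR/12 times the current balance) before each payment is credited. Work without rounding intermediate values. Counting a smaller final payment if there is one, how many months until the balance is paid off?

Monthly rate r = 16.3%/12 = 1.35833% = 0.0135833.
Recurrence: B ← B·(1+r) − $120.00.
Month 1: interest $20.01; balance after payment $1,373.08.
Month 2: interest $18.65; balance after payment $1,271.73.
Closed form: n = −ln(1 − rB₀/P)/ln(1+r) = −ln(0.83326)/ln(1.01358) ≈ 13.520, so the balance reaches zero during payment 14.

14 payments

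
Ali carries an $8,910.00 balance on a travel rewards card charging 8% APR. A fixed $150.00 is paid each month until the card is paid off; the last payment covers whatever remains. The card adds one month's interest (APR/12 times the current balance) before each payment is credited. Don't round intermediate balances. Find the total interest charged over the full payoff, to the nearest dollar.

$2,472

Monthly rate r = 8%/12 = 0.666667% = 0.00666667.
Payoff takes n = ⌈−ln(1 − rB₀/P)/ln(1+r)⌉ = ⌈75.879⌉ = 76 payments; the last is $131.90.
Total paid = 75·$150.00 + $131.90 = $11,381.90.
Total interest = total paid − principal = $11,381.90 − $8,910.00 = $2,471.90.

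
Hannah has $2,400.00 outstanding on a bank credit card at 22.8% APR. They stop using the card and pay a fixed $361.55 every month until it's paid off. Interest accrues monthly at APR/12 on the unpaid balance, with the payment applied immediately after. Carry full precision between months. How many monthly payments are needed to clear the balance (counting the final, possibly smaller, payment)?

8 payments

Monthly rate r = 22.8%/12 = 1.9% = 0.019.
Recurrence: B ← B·(1+r) − $361.55.
Month 1: interest $45.60; balance after payment $2,084.05.
Month 2: interest $39.60; balance after payment $1,762.10.
Closed form: n = −ln(1 − rB₀/P)/ln(1+r) = −ln(0.87388)/ln(1.019) ≈ 7.163, so the balance reaches zero during payment 8.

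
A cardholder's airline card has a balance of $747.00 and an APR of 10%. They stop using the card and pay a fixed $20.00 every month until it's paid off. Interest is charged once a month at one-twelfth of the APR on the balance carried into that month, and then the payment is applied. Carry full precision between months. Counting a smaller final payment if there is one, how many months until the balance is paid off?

45 payments

Monthly rate r = 10%/12 = 0.833333% = 0.00833333.
Recurrence: B ← B·(1+r) − $20.00.
Month 1: interest $6.22; balance after payment $733.23.
Month 2: interest $6.11; balance after payment $719.34.
Closed form: n = −ln(1 − rB₀/P)/ln(1+r) = −ln(0.68875)/ln(1.00833) ≈ 44.931, so the balance reaches zero during payment 45.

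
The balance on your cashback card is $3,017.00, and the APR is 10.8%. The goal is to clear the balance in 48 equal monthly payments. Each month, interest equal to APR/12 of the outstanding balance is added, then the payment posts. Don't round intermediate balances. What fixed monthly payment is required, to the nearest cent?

Monthly rate r = 10.8%/12 = 0.9% = 0.009.
Level-payment amortization: P = B₀·r / (1 − (1+r)^(−n)) = 3017.00·0.009 / (1 − 1.009^(−48)).
Denominator 1 − (1+r)^(−48) = 0.349534869.
P = 27.153 / 0.349534869 ≈ 77.68.

$77.68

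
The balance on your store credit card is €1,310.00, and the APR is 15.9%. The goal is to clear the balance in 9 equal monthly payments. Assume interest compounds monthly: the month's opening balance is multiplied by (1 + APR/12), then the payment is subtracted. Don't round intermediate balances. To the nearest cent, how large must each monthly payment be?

€155.37

Monthly rate r = 15.9%/12 = 1.325% = 0.01325.
Level-payment amortization: P = B₀·r / (1 − (1+r)^(−n)) = 1310.00·0.01325 / (1 − 1.01325^(−9)).
Denominator 1 − (1+r)^(−9) = 0.111718764.
P = 17.3575 / 0.111718764 ≈ 155.37.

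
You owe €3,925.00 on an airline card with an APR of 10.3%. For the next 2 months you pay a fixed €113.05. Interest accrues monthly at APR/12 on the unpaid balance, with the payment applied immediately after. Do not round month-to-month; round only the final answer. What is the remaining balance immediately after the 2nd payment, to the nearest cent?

Monthly rate r = 10.3%/12 = 0.858333% = 0.00858333.
Each month: B ← B·(1+r) − €113.05.
Month 1: interest €33.69; balance after payment €3,845.64.
Month 2: interest €33.01; balance after payment €3,765.60.

€3,765.60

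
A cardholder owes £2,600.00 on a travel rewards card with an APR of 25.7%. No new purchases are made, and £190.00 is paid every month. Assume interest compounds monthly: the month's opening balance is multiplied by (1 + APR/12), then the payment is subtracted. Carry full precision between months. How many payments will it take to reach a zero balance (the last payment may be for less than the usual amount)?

Monthly rate r = 25.7%/12 = 2.14167% = 0.0214167.
Recurrence: B ← B·(1+r) − £190.00.
Month 1: interest £55.68; balance after payment £2,465.68.
Month 2: interest £52.81; balance after payment £2,328.49.
Closed form: n = −ln(1 − rB₀/P)/ln(1+r) = −ln(0.70693)/ln(1.02142) ≈ 16.367, so the balance reaches zero during payment 17.

17 months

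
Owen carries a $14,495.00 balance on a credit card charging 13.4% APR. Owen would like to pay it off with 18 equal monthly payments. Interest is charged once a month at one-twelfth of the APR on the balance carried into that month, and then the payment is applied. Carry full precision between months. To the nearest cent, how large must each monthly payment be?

$893.39

Monthly rate r = 13.4%/12 = 1.11667% = 0.0111667.
Level-payment amortization: P = B₀·r / (1 − (1+r)^(−n)) = 14495.00·0.0111667 / (1 − 1.01117^(−18)).
Denominator 1 − (1+r)^(−18) = 0.181175935.
P = 161.861 / 0.181175935 ≈ 893.39.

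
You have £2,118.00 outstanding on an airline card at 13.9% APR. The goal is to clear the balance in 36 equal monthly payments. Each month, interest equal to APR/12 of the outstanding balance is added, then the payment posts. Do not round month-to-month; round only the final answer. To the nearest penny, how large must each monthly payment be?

Monthly rate r = 13.9%/12 = 1.15833% = 0.0115833.
Level-payment amortization: P = B₀·r / (1 − (1+r)^(−n)) = 2118.00·0.0115833 / (1 − 1.01158^(−36)).
Denominator 1 − (1+r)^(−36) = 0.339397753.
P = 24.5335 / 0.339397753 ≈ 72.29.

£72.29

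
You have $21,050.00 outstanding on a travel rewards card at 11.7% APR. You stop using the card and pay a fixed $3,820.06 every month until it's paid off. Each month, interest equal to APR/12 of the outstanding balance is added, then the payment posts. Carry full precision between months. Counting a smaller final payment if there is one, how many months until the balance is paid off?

6 payments

Monthly rate r = 11.7%/12 = 0.975% = 0.00975.
Recurrence: B ← B·(1+r) − $3,820.06.
Month 1: interest $205.24; balance after payment $17,435.18.
Month 2: interest $169.99; balance after payment $13,785.11.
Month 3: interest $134.40; balance after payment $10,099.46.
Month 4: interest $98.47; balance after payment $6,377.86.
Month 5: interest $62.18; balance after payment $2,619.99.
Month 6: interest $25.54; balance after payment $0.00.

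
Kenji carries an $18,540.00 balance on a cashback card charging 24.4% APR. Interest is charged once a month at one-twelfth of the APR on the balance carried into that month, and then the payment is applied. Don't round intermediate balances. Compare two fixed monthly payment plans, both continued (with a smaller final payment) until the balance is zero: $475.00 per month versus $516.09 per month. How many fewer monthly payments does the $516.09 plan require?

Monthly rate r = 24.4%/12 = 2.03333% = 0.0203333.
At $475.00/mo: n = ⌈−ln(1 − rB₀/P)/ln(1+r)⌉ = 79 payments (last $191.16); total interest = total paid − $18,540.00 = $18,701.16.
At $516.09/mo: 66 payments (last $67.43); total interest $15,073.28.
Payments saved = 79 − 66 = 13.

13 fewer payments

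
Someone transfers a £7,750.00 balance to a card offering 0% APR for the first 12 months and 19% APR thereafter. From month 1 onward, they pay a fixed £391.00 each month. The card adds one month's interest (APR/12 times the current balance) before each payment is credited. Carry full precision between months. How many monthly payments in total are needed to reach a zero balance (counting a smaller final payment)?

21 months

Promo months 1–12 at r₀ = 0%/12 = 0; months 13+ at r₁ = 19%/12 = 0.0158333.
After month 12 (no interest yet): B = £7,750.00 − 12·£391.00 = £3,058.00.
Then at r₁ with £391.00/mo: n₂ = −ln(1 − r₁·B/P)/ln(1+r₁) ≈ 8.42 → 9 more payments.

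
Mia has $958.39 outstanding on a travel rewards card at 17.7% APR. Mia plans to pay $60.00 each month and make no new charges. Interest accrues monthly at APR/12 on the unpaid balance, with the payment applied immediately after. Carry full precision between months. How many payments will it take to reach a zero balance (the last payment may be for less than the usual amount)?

Monthly rate r = 17.7%/12 = 1.475% = 0.01475.
Recurrence: B ← B·(1+r) − $60.00.
Month 1: interest $14.14; balance after payment $912.53.
Month 2: interest $13.46; balance after payment $865.99.
Closed form: n = −ln(1 − rB₀/P)/ln(1+r) = −ln(0.7644)/ln(1.01475) ≈ 18.349, so the balance reaches zero during payment 19.

19 payments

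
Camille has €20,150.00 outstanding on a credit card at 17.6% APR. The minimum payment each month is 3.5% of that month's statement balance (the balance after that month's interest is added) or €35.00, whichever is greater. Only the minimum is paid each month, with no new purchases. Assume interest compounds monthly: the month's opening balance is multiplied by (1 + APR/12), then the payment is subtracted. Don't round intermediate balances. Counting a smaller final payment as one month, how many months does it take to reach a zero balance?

180 months

Monthly rate r = 17.6%/12 = 1.46667% = 0.0146667.
While 3.5% of the post-interest balance exceeds €35.00, each month B ← (B·(1+r))·(1 − 0.035), i.e. B shrinks by the factor (1+r)·0.965 = 0.97915.
This holds for months 1–144. Entering month 145 the balance is €970.01; 3.5% of the post-interest balance is now below €35.00, so the flat €35.00 minimum applies from here.
From month 145 a fixed €35.00 at rate r clears €970.01 in 36 more payments. Total: 144 + 36 = 180 months.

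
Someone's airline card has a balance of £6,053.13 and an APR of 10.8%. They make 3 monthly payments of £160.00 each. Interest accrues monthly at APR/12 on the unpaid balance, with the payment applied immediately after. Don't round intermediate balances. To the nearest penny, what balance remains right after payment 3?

£5,733.71

Monthly rate r = 10.8%/12 = 0.9% = 0.009.
Each month: B ← B·(1+r) − £160.00.
Month 1: interest £54.48; balance after payment £5,947.61.
Month 2: interest £53.53; balance after payment £5,841.14.
Month 3: interest £52.57; balance after payment £5,733.71.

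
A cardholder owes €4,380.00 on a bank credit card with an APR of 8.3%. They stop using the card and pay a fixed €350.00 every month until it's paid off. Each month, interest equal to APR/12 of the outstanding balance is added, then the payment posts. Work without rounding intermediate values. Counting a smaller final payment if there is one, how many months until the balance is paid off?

14 months

Monthly rate r = 8.3%/12 = 0.691667% = 0.00691667.
Recurrence: B ← B·(1+r) − €350.00.
Month 1: interest €30.30; balance after payment €4,060.30.
Month 2: interest €28.08; balance after payment €3,738.38.
Closed form: n = −ln(1 − rB₀/P)/ln(1+r) = −ln(0.91344)/ln(1.00692) ≈ 13.135, so the balance reaches zero during payment 14.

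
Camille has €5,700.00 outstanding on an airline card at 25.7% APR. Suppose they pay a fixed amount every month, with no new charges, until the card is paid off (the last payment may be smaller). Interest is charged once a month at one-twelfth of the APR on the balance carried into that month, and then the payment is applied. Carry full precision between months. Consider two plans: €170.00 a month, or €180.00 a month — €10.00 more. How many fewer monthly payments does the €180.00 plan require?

Monthly rate r = 25.7%/12 = 2.14167% = 0.0214167.
At €170.00/mo: n = ⌈−ln(1 − rB₀/P)/ln(1+r)⌉ = 60 payments (last €128.04); total interest = total paid − €5,700.00 = €4,458.04.
At €180.00/mo: 54 payments (last €91.44); total interest €3,931.44.
Payments saved = 60 − 54 = 6.

6 fewer payments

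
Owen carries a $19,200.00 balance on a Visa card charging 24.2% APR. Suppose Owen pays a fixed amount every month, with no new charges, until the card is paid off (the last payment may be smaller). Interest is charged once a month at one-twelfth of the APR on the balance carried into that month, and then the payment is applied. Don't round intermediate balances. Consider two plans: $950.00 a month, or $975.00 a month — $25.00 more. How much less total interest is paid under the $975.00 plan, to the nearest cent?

$197.84

Monthly rate r = 24.2%/12 = 2.01667% = 0.0201667.
At $950.00/mo: n = ⌈−ln(1 − rB₀/P)/ln(1+r)⌉ = 27 payments (last $212.01); total interest = total paid − $19,200.00 = $5,712.01.
At $975.00/mo: 26 payments (last $339.17); total interest $5,514.17.
Interest saved = $5,712.01 − $5,514.17 = $197.84.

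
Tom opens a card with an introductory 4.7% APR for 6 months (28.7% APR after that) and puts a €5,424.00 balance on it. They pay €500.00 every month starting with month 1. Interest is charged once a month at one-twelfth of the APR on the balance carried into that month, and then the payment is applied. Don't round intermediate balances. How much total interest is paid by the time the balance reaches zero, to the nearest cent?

€298.42

Promo months 1–6 at r₀ = 4.7%/12 = 0.00391667; months 7+ at r₁ = 28.7%/12 = 0.0239167.
After month 6: iterate B ← B·(1+r₀) − €500.00 for 6 months → €2,523.19.
Then at r₁ with €500.00/mo: n₂ = −ln(1 − r₁·B/P)/ln(1+r₁) ≈ 5.44 → 6 more payments.
Total paid = 11·€500.00 + €222.42 = €5,722.42; interest = €5,722.42 − €5,424.00 = €298.42.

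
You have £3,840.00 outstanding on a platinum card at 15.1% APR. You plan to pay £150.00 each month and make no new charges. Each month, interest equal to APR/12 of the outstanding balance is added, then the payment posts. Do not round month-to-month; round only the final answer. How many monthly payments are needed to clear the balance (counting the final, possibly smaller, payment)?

Monthly rate r = 15.1%/12 = 1.25833% = 0.0125833.
Recurrence: B ← B·(1+r) − £150.00.
Month 1: interest £48.32; balance after payment £3,738.32.
Month 2: interest £47.04; balance after payment £3,635.36.
Closed form: n = −ln(1 − rB₀/P)/ln(1+r) = −ln(0.67787)/ln(1.01258) ≈ 31.092, so the balance reaches zero during payment 32.

32 payments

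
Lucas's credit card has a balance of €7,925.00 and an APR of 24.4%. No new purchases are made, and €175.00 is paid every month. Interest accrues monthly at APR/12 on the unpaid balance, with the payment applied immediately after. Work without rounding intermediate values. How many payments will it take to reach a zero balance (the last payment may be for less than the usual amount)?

126 months

Monthly rate r = 24.4%/12 = 2.03333% = 0.0203333.
Recurrence: B ← B·(1+r) − €175.00.
Month 1: interest €161.14; balance after payment €7,911.14.
Month 2: interest €160.86; balance after payment €7,897.00.
Closed form: n = −ln(1 − rB₀/P)/ln(1+r) = −ln(0.07919)/ln(1.02033) ≈ 125.980, so the balance reaches zero during payment 126.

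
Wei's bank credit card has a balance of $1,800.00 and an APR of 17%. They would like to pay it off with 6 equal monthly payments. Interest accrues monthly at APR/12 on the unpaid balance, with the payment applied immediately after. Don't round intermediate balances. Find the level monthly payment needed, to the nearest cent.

$315.05

Monthly rate r = 17%/12 = 1.41667% = 0.0141667.
Level-payment amortization: P = B₀·r / (1 − (1+r)^(−n)) = 1800.00·0.0141667 / (1 − 1.01417^(−6)).
Denominator 1 − (1+r)^(−6) = 0.0809396993.
P = 25.5 / 0.0809396993 ≈ 315.05.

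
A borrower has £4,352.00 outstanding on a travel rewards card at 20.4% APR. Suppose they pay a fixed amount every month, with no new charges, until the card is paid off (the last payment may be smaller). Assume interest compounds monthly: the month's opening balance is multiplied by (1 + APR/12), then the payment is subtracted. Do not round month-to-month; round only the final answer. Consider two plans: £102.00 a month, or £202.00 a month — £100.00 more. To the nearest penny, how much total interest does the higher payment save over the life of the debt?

Monthly rate r = 20.4%/12 = 1.7% = 0.017.
At £102.00/mo: n = ⌈−ln(1 − rB₀/P)/ln(1+r)⌉ = 77 payments (last £67.09); total interest = total paid − £4,352.00 = £3,467.09.
At £202.00/mo: 28 payments (last £11.72); total interest £1,113.72.
Interest saved = £3,467.09 − £1,113.72 = £2,353.37.

£2,353.37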